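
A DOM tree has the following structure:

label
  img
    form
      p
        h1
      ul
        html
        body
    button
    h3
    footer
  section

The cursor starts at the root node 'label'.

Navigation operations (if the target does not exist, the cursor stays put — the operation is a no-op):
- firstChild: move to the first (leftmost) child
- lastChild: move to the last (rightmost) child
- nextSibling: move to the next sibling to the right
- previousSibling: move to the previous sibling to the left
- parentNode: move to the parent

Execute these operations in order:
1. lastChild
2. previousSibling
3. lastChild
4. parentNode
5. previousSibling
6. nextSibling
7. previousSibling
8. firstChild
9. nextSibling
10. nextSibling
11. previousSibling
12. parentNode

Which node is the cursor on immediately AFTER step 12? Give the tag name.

Answer: img

Derivation:
After 1 (lastChild): section
After 2 (previousSibling): img
After 3 (lastChild): footer
After 4 (parentNode): img
After 5 (previousSibling): img (no-op, stayed)
After 6 (nextSibling): section
After 7 (previousSibling): img
After 8 (firstChild): form
After 9 (nextSibling): button
After 10 (nextSibling): h3
After 11 (previousSibling): button
After 12 (parentNode): img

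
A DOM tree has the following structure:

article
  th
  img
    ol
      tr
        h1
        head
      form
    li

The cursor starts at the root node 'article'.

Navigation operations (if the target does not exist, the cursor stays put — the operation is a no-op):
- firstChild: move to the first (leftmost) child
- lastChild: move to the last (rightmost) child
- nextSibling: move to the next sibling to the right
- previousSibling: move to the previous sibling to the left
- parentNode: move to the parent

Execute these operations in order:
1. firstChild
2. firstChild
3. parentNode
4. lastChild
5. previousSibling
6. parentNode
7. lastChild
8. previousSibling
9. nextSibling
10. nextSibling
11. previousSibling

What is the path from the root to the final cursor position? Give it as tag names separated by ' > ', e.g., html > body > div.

After 1 (firstChild): th
After 2 (firstChild): th (no-op, stayed)
After 3 (parentNode): article
After 4 (lastChild): img
After 5 (previousSibling): th
After 6 (parentNode): article
After 7 (lastChild): img
After 8 (previousSibling): th
After 9 (nextSibling): img
After 10 (nextSibling): img (no-op, stayed)
After 11 (previousSibling): th

Answer: article > th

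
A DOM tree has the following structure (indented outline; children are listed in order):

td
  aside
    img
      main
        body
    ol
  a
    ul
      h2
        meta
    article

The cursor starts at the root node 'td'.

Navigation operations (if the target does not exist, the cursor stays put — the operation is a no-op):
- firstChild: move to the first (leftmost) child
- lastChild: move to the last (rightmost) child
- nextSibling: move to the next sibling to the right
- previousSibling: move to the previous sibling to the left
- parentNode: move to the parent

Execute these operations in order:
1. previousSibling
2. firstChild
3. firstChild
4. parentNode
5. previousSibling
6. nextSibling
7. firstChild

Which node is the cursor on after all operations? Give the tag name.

Answer: ul

Derivation:
After 1 (previousSibling): td (no-op, stayed)
After 2 (firstChild): aside
After 3 (firstChild): img
After 4 (parentNode): aside
After 5 (previousSibling): aside (no-op, stayed)
After 6 (nextSibling): a
After 7 (firstChild): ul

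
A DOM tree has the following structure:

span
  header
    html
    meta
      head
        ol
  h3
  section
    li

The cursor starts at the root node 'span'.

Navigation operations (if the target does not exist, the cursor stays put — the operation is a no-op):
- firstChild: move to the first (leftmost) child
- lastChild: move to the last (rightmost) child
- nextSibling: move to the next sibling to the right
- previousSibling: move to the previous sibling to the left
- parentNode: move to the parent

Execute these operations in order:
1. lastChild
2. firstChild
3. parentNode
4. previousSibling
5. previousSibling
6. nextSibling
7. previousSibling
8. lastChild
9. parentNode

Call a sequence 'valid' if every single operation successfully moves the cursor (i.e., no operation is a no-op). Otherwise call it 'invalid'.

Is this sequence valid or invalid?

Answer: valid

Derivation:
After 1 (lastChild): section
After 2 (firstChild): li
After 3 (parentNode): section
After 4 (previousSibling): h3
After 5 (previousSibling): header
After 6 (nextSibling): h3
After 7 (previousSibling): header
After 8 (lastChild): meta
After 9 (parentNode): header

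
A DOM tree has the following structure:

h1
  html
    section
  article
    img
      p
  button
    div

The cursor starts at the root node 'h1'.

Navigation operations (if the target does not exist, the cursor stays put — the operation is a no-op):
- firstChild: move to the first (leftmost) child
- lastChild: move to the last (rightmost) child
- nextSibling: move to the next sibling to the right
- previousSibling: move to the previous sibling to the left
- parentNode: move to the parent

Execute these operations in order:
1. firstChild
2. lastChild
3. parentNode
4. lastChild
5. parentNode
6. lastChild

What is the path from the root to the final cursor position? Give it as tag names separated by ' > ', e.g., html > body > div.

Answer: h1 > html > section

Derivation:
After 1 (firstChild): html
After 2 (lastChild): section
After 3 (parentNode): html
After 4 (lastChild): section
After 5 (parentNode): html
After 6 (lastChild): section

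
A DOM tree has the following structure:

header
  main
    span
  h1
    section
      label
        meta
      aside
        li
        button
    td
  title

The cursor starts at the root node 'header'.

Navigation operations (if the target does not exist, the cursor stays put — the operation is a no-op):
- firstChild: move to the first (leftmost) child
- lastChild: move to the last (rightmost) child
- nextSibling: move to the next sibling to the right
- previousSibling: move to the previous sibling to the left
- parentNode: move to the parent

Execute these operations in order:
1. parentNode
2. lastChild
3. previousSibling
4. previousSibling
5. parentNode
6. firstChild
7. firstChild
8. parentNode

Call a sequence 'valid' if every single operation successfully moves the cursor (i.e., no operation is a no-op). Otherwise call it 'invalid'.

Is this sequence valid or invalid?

After 1 (parentNode): header (no-op, stayed)
After 2 (lastChild): title
After 3 (previousSibling): h1
After 4 (previousSibling): main
After 5 (parentNode): header
After 6 (firstChild): main
After 7 (firstChild): span
After 8 (parentNode): main

Answer: invalid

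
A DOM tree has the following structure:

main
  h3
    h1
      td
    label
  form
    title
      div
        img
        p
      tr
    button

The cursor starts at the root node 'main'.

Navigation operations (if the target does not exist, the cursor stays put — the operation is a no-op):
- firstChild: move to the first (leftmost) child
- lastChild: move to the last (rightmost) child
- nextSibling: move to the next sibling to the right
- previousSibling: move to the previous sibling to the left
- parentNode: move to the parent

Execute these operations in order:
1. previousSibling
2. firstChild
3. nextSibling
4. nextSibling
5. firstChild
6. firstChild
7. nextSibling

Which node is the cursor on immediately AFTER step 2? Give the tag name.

Answer: h3

Derivation:
After 1 (previousSibling): main (no-op, stayed)
After 2 (firstChild): h3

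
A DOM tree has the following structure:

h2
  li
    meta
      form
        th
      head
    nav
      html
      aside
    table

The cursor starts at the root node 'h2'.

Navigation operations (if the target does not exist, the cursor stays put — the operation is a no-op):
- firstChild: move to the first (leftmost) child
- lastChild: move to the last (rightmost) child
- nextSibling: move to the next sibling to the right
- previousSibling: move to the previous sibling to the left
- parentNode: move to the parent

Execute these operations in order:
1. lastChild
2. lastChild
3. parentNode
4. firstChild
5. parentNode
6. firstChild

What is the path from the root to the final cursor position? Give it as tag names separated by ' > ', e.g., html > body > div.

Answer: h2 > li > meta

Derivation:
After 1 (lastChild): li
After 2 (lastChild): table
After 3 (parentNode): li
After 4 (firstChild): meta
After 5 (parentNode): li
After 6 (firstChild): meta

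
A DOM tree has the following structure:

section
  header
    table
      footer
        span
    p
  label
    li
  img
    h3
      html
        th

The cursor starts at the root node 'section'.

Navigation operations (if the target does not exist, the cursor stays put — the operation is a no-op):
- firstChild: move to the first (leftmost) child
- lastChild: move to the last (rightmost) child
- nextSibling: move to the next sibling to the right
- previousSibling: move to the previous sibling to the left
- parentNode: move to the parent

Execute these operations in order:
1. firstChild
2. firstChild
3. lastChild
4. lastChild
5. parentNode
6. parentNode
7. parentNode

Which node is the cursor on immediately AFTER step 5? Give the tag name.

After 1 (firstChild): header
After 2 (firstChild): table
After 3 (lastChild): footer
After 4 (lastChild): span
After 5 (parentNode): footer

Answer: footer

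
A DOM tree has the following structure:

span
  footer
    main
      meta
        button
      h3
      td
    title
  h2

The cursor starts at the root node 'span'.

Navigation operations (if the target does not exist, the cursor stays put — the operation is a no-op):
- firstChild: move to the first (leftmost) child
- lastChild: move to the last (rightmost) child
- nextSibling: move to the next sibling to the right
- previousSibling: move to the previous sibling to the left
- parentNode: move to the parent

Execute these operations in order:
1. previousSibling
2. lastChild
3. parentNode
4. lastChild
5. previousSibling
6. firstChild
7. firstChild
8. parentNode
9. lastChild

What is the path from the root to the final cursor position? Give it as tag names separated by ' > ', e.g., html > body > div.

After 1 (previousSibling): span (no-op, stayed)
After 2 (lastChild): h2
After 3 (parentNode): span
After 4 (lastChild): h2
After 5 (previousSibling): footer
After 6 (firstChild): main
After 7 (firstChild): meta
After 8 (parentNode): main
After 9 (lastChild): td

Answer: span > footer > main > td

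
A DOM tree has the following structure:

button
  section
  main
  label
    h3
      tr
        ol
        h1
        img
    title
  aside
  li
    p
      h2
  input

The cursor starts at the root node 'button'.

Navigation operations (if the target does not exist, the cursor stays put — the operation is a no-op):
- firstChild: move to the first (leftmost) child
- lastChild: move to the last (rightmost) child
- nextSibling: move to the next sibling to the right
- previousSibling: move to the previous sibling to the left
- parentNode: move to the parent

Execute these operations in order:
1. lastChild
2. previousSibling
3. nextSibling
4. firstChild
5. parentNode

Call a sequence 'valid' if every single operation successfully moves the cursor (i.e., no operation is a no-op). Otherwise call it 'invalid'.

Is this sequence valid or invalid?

After 1 (lastChild): input
After 2 (previousSibling): li
After 3 (nextSibling): input
After 4 (firstChild): input (no-op, stayed)
After 5 (parentNode): button

Answer: invalid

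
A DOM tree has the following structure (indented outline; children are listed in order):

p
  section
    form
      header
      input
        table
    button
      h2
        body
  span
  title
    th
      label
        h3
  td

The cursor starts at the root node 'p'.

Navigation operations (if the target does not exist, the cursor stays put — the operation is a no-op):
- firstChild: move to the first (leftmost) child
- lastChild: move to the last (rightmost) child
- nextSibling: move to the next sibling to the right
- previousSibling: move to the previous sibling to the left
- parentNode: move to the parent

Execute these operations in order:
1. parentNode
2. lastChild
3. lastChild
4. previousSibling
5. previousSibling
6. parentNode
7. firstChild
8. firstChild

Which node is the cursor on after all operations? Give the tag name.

Answer: form

Derivation:
After 1 (parentNode): p (no-op, stayed)
After 2 (lastChild): td
After 3 (lastChild): td (no-op, stayed)
After 4 (previousSibling): title
After 5 (previousSibling): span
After 6 (parentNode): p
After 7 (firstChild): section
After 8 (firstChild): form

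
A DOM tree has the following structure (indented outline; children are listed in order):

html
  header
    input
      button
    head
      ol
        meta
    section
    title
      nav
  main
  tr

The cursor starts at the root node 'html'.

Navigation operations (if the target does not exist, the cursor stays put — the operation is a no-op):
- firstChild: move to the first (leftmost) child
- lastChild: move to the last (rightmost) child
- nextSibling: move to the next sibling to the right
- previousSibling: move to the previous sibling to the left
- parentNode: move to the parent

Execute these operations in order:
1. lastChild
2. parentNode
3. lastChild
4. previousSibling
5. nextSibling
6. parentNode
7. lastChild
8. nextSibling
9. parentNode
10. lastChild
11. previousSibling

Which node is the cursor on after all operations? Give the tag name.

After 1 (lastChild): tr
After 2 (parentNode): html
After 3 (lastChild): tr
After 4 (previousSibling): main
After 5 (nextSibling): tr
After 6 (parentNode): html
After 7 (lastChild): tr
After 8 (nextSibling): tr (no-op, stayed)
After 9 (parentNode): html
After 10 (lastChild): tr
After 11 (previousSibling): main

Answer: main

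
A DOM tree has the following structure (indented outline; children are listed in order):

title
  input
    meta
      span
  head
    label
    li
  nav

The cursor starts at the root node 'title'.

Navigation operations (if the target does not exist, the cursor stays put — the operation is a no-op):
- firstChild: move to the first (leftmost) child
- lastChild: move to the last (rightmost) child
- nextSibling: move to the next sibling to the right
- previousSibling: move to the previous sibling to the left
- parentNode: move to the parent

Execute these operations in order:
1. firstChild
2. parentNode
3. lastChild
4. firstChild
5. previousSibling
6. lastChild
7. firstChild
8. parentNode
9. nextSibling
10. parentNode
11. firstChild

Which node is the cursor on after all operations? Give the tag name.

Answer: input

Derivation:
After 1 (firstChild): input
After 2 (parentNode): title
After 3 (lastChild): nav
After 4 (firstChild): nav (no-op, stayed)
After 5 (previousSibling): head
After 6 (lastChild): li
After 7 (firstChild): li (no-op, stayed)
After 8 (parentNode): head
After 9 (nextSibling): nav
After 10 (parentNode): title
After 11 (firstChild): input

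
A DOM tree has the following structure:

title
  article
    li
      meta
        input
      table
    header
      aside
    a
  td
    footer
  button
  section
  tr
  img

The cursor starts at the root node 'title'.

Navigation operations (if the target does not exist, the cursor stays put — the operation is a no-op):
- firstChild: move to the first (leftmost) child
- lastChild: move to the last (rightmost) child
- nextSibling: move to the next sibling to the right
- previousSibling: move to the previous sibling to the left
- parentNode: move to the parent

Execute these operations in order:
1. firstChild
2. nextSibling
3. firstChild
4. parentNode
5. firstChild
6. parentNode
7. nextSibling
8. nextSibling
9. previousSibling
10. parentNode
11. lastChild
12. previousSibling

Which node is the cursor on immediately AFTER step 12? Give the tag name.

Answer: tr

Derivation:
After 1 (firstChild): article
After 2 (nextSibling): td
After 3 (firstChild): footer
After 4 (parentNode): td
After 5 (firstChild): footer
After 6 (parentNode): td
After 7 (nextSibling): button
After 8 (nextSibling): section
After 9 (previousSibling): button
After 10 (parentNode): title
After 11 (lastChild): img
After 12 (previousSibling): tr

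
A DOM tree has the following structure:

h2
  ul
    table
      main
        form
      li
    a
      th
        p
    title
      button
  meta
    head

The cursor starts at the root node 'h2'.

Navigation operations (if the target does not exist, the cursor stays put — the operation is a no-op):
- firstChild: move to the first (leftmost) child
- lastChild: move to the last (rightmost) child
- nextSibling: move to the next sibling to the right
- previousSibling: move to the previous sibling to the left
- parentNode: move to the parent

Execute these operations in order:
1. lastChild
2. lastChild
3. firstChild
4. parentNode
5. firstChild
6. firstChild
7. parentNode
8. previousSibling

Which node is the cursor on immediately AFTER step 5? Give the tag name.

Answer: head

Derivation:
After 1 (lastChild): meta
After 2 (lastChild): head
After 3 (firstChild): head (no-op, stayed)
After 4 (parentNode): meta
After 5 (firstChild): head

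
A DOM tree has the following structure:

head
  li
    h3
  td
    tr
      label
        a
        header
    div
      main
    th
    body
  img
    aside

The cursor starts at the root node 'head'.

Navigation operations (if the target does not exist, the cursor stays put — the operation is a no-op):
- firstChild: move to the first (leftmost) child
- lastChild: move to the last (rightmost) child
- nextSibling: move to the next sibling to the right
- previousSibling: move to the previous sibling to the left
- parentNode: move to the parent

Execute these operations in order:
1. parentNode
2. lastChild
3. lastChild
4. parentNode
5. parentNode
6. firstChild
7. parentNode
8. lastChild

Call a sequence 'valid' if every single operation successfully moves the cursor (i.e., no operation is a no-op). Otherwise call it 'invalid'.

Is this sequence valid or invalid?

Answer: invalid

Derivation:
After 1 (parentNode): head (no-op, stayed)
After 2 (lastChild): img
After 3 (lastChild): aside
After 4 (parentNode): img
After 5 (parentNode): head
After 6 (firstChild): li
After 7 (parentNode): head
After 8 (lastChild): img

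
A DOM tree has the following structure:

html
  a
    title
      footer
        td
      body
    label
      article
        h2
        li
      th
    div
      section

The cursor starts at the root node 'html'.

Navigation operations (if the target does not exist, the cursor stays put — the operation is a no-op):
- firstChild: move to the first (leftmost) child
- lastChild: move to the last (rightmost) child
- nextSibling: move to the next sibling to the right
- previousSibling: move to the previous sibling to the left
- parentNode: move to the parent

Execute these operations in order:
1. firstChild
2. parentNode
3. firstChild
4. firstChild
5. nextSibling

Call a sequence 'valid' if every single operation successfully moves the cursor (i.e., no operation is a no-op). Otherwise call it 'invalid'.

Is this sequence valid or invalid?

After 1 (firstChild): a
After 2 (parentNode): html
After 3 (firstChild): a
After 4 (firstChild): title
After 5 (nextSibling): label

Answer: valid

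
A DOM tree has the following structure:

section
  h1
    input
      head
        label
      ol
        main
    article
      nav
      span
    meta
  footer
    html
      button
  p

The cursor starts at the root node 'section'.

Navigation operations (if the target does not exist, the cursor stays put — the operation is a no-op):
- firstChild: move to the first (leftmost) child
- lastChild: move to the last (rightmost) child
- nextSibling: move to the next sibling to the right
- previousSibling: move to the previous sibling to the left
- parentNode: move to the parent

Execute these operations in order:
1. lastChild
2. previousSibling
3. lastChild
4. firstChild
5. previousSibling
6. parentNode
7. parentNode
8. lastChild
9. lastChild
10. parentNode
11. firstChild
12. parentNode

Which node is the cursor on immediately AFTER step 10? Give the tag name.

Answer: html

Derivation:
After 1 (lastChild): p
After 2 (previousSibling): footer
After 3 (lastChild): html
After 4 (firstChild): button
After 5 (previousSibling): button (no-op, stayed)
After 6 (parentNode): html
After 7 (parentNode): footer
After 8 (lastChild): html
After 9 (lastChild): button
After 10 (parentNode): html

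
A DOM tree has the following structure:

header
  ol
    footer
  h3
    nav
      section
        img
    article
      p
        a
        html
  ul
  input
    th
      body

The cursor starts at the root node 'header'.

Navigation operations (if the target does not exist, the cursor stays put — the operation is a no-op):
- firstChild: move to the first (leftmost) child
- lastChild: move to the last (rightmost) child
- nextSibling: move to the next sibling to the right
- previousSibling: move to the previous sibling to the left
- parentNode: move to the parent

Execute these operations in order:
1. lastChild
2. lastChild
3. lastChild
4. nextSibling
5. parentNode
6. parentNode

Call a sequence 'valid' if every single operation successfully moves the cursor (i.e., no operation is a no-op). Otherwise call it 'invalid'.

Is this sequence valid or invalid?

After 1 (lastChild): input
After 2 (lastChild): th
After 3 (lastChild): body
After 4 (nextSibling): body (no-op, stayed)
After 5 (parentNode): th
After 6 (parentNode): input

Answer: invalid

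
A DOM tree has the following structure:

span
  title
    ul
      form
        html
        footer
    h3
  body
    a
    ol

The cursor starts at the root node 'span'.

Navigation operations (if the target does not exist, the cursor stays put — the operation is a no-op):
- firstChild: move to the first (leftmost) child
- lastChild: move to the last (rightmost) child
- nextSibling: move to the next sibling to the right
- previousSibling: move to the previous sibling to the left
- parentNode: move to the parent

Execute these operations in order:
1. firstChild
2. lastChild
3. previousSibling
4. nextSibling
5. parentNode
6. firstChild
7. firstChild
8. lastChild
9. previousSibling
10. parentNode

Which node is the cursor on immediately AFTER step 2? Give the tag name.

After 1 (firstChild): title
After 2 (lastChild): h3

Answer: h3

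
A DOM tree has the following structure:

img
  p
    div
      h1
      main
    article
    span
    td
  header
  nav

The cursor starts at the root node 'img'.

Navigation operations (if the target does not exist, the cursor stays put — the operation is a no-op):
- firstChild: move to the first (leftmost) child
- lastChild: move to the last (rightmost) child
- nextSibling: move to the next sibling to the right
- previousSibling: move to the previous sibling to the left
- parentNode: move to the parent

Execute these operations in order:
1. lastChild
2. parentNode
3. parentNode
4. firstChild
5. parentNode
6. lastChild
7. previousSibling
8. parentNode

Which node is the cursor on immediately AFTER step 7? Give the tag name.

After 1 (lastChild): nav
After 2 (parentNode): img
After 3 (parentNode): img (no-op, stayed)
After 4 (firstChild): p
After 5 (parentNode): img
After 6 (lastChild): nav
After 7 (previousSibling): header

Answer: header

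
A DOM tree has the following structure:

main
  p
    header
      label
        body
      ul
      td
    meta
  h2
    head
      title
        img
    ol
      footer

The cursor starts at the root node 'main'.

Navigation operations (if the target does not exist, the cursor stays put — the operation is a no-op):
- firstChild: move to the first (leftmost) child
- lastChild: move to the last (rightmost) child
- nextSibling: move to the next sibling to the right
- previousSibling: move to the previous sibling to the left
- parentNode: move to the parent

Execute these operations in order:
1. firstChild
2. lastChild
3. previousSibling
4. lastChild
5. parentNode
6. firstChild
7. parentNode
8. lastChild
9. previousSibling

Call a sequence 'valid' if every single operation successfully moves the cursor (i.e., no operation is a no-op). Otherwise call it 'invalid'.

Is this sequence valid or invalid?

Answer: valid

Derivation:
After 1 (firstChild): p
After 2 (lastChild): meta
After 3 (previousSibling): header
After 4 (lastChild): td
After 5 (parentNode): header
After 6 (firstChild): label
After 7 (parentNode): header
After 8 (lastChild): td
After 9 (previousSibling): ul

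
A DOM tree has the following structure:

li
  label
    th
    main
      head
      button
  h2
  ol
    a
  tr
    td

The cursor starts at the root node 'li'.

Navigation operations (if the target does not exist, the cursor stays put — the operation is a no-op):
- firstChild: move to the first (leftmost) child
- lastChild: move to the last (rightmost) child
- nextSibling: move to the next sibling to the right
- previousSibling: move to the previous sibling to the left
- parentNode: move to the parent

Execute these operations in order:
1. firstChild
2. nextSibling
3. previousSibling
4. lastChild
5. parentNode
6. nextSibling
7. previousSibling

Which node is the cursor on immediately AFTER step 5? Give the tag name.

Answer: label

Derivation:
After 1 (firstChild): label
After 2 (nextSibling): h2
After 3 (previousSibling): label
After 4 (lastChild): main
After 5 (parentNode): label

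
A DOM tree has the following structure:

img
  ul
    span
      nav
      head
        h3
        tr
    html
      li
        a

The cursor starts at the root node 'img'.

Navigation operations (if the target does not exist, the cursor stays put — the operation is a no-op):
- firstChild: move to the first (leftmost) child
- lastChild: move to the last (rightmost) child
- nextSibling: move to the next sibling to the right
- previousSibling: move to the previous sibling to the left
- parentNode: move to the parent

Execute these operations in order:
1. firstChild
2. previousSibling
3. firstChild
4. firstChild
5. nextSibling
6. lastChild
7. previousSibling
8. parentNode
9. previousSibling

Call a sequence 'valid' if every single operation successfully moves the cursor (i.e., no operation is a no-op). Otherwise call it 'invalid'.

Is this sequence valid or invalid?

After 1 (firstChild): ul
After 2 (previousSibling): ul (no-op, stayed)
After 3 (firstChild): span
After 4 (firstChild): nav
After 5 (nextSibling): head
After 6 (lastChild): tr
After 7 (previousSibling): h3
After 8 (parentNode): head
After 9 (previousSibling): nav

Answer: invalid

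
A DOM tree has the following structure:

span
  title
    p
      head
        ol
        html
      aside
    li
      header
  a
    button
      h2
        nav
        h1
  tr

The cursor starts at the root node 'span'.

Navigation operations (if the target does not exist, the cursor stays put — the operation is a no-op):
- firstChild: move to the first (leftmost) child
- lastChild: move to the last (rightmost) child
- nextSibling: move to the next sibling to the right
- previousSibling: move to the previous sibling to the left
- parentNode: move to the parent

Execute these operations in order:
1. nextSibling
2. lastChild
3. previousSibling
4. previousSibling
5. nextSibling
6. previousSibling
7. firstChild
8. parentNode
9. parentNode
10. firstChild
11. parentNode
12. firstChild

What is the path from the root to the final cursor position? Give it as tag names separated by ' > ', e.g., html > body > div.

Answer: span > title

Derivation:
After 1 (nextSibling): span (no-op, stayed)
After 2 (lastChild): tr
After 3 (previousSibling): a
After 4 (previousSibling): title
After 5 (nextSibling): a
After 6 (previousSibling): title
After 7 (firstChild): p
After 8 (parentNode): title
After 9 (parentNode): span
After 10 (firstChild): title
After 11 (parentNode): span
After 12 (firstChild): title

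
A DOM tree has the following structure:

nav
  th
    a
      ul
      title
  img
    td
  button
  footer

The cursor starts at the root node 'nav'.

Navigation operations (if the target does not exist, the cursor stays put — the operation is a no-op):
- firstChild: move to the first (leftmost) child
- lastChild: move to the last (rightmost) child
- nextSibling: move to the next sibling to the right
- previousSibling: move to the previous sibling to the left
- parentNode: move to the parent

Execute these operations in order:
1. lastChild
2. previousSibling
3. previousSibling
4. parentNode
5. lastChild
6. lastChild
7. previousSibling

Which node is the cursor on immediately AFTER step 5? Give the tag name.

After 1 (lastChild): footer
After 2 (previousSibling): button
After 3 (previousSibling): img
After 4 (parentNode): nav
After 5 (lastChild): footer

Answer: footer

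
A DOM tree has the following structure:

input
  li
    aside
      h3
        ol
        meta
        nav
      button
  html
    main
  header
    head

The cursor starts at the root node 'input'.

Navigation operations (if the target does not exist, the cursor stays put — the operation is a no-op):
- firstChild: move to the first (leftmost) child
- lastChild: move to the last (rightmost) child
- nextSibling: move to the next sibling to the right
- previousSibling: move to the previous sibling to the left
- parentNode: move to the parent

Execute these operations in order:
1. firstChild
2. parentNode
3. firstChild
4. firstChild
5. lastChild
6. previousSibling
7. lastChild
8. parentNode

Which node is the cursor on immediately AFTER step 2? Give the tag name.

After 1 (firstChild): li
After 2 (parentNode): input

Answer: input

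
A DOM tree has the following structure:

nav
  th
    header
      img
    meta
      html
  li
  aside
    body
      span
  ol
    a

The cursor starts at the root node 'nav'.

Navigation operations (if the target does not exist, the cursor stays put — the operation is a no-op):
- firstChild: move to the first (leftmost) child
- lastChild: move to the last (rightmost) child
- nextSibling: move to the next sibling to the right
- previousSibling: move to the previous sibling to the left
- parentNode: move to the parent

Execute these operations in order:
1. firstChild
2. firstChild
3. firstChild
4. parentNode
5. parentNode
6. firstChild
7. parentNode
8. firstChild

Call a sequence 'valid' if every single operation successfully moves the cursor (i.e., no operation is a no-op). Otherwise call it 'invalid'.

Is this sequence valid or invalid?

Answer: valid

Derivation:
After 1 (firstChild): th
After 2 (firstChild): header
After 3 (firstChild): img
After 4 (parentNode): header
After 5 (parentNode): th
After 6 (firstChild): header
After 7 (parentNode): th
After 8 (firstChild): header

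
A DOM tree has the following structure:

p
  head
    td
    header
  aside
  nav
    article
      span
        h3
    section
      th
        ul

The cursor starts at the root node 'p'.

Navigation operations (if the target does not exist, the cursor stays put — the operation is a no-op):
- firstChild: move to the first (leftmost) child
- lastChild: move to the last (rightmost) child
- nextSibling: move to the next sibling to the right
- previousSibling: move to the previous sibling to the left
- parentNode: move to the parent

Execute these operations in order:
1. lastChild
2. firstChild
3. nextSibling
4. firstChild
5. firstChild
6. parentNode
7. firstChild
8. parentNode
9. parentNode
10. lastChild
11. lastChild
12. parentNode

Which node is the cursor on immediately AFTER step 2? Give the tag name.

After 1 (lastChild): nav
After 2 (firstChild): article

Answer: article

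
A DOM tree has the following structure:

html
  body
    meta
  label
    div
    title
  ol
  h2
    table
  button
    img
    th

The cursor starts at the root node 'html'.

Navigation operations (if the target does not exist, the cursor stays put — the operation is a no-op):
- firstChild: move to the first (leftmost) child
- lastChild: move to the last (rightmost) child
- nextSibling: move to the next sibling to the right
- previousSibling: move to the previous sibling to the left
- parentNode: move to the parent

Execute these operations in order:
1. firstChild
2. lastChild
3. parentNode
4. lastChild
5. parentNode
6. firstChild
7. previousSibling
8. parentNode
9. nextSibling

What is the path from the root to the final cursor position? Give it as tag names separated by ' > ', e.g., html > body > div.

After 1 (firstChild): body
After 2 (lastChild): meta
After 3 (parentNode): body
After 4 (lastChild): meta
After 5 (parentNode): body
After 6 (firstChild): meta
After 7 (previousSibling): meta (no-op, stayed)
After 8 (parentNode): body
After 9 (nextSibling): label

Answer: html > label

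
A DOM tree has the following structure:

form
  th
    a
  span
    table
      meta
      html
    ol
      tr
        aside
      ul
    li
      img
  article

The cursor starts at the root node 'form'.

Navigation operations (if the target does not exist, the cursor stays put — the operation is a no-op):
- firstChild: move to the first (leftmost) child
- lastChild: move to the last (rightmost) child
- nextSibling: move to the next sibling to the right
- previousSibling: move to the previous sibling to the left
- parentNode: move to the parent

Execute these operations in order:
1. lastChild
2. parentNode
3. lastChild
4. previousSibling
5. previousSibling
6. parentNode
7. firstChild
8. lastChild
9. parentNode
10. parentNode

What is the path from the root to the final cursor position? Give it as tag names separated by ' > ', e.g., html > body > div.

After 1 (lastChild): article
After 2 (parentNode): form
After 3 (lastChild): article
After 4 (previousSibling): span
After 5 (previousSibling): th
After 6 (parentNode): form
After 7 (firstChild): th
After 8 (lastChild): a
After 9 (parentNode): th
After 10 (parentNode): form

Answer: form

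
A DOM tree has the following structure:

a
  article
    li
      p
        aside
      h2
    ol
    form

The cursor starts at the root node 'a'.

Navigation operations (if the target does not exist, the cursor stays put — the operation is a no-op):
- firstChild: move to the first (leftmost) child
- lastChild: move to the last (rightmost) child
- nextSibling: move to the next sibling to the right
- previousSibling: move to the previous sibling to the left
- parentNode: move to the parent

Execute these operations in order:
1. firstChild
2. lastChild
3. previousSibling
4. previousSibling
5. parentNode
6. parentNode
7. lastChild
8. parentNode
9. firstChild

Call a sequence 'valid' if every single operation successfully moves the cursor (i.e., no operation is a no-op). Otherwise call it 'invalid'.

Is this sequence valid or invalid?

Answer: valid

Derivation:
After 1 (firstChild): article
After 2 (lastChild): form
After 3 (previousSibling): ol
After 4 (previousSibling): li
After 5 (parentNode): article
After 6 (parentNode): a
After 7 (lastChild): article
After 8 (parentNode): a
After 9 (firstChild): article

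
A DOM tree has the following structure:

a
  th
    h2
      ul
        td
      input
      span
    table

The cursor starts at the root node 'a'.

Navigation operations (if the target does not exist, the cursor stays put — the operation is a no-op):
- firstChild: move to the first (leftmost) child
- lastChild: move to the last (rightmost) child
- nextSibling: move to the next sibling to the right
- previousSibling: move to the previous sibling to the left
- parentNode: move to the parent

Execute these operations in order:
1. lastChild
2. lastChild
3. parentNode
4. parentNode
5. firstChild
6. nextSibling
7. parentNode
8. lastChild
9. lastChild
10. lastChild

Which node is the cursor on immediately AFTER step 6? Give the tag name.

After 1 (lastChild): th
After 2 (lastChild): table
After 3 (parentNode): th
After 4 (parentNode): a
After 5 (firstChild): th
After 6 (nextSibling): th (no-op, stayed)

Answer: th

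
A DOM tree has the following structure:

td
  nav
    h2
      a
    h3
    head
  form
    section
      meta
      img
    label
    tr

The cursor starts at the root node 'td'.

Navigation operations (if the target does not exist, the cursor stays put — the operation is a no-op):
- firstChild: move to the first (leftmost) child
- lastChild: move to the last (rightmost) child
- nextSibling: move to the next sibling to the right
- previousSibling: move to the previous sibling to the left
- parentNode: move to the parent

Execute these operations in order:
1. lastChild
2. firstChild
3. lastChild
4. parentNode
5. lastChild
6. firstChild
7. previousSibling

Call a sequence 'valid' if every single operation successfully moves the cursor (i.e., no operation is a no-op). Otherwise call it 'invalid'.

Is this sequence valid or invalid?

Answer: invalid

Derivation:
After 1 (lastChild): form
After 2 (firstChild): section
After 3 (lastChild): img
After 4 (parentNode): section
After 5 (lastChild): img
After 6 (firstChild): img (no-op, stayed)
After 7 (previousSibling): meta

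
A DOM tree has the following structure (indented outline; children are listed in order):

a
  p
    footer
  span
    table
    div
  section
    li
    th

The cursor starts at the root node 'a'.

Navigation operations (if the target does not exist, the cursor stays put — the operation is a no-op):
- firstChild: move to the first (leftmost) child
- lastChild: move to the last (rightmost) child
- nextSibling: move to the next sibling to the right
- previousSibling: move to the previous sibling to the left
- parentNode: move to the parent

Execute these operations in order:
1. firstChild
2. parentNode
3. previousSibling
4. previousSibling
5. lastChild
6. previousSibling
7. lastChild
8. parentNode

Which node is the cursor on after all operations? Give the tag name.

After 1 (firstChild): p
After 2 (parentNode): a
After 3 (previousSibling): a (no-op, stayed)
After 4 (previousSibling): a (no-op, stayed)
After 5 (lastChild): section
After 6 (previousSibling): span
After 7 (lastChild): div
After 8 (parentNode): span

Answer: span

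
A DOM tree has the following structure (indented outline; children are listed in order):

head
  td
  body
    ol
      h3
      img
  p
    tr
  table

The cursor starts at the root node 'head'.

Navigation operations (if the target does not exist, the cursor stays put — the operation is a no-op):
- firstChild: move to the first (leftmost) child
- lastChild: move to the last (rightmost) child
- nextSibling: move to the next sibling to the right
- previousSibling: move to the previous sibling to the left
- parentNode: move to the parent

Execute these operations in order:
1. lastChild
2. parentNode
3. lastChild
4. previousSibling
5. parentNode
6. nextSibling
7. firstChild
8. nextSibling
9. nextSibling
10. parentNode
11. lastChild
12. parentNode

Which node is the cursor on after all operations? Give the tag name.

Answer: head

Derivation:
After 1 (lastChild): table
After 2 (parentNode): head
After 3 (lastChild): table
After 4 (previousSibling): p
After 5 (parentNode): head
After 6 (nextSibling): head (no-op, stayed)
After 7 (firstChild): td
After 8 (nextSibling): body
After 9 (nextSibling): p
After 10 (parentNode): head
After 11 (lastChild): table
After 12 (parentNode): head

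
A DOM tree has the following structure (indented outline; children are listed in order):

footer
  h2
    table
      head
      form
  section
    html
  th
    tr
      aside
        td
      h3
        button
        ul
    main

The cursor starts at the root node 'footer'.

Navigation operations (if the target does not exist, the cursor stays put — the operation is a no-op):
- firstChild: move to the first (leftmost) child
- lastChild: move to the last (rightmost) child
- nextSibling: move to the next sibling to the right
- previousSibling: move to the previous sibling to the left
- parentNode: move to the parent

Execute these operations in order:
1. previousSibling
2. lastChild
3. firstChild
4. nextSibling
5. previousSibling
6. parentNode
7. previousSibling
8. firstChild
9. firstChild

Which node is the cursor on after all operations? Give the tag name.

After 1 (previousSibling): footer (no-op, stayed)
After 2 (lastChild): th
After 3 (firstChild): tr
After 4 (nextSibling): main
After 5 (previousSibling): tr
After 6 (parentNode): th
After 7 (previousSibling): section
After 8 (firstChild): html
After 9 (firstChild): html (no-op, stayed)

Answer: html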